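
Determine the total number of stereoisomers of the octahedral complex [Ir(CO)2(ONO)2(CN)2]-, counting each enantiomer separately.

6

An octahedron has six vertices in three trans pairs; every non-trans pair is cis.
Systematic placement gives 5 geometric isomers: CO trans, ONO trans, CN trans; CO cis, ONO cis, CN trans; CO cis, ONO trans, CN cis; CO cis, ONO cis, CN cis (chiral); CO trans, ONO cis, CN cis.
One of these lacks any improper symmetry element and so occurs as an enantiomeric pair, giving 5 + 1 = 6 stereoisomers in total.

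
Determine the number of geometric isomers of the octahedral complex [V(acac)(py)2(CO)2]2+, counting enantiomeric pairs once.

The six octahedral sites form three mutually perpendicular trans pairs.
Each acac is bidentate and must span two cis positions.
Systematic placement gives 3 geometric isomers: py cis, CO trans; py trans, CO cis; py cis, CO cis (chiral).

3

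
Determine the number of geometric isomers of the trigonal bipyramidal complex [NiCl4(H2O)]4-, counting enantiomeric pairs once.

In a trigonal bipyramid the two axial positions differ from the three equatorial ones.
Working through the distinct placements yields 2 geometric isomers: H2O equatorial; H2O axial.

2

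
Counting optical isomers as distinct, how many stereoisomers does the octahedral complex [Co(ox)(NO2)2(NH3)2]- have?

4

An octahedron has six vertices in three trans pairs; every non-trans pair is cis.
Each ox is bidentate and must span two cis positions.
There are 3 geometric isomers: NO2 cis, NH3 trans; NO2 cis, NH3 cis (chiral); NO2 trans, NH3 cis.
One of these lacks any improper symmetry element and so occurs as an enantiomeric pair, giving 3 + 1 = 4 stereoisomers in total.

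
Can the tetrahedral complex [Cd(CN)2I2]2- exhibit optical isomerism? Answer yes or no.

no

In a tetrahedral complex all four positions are equivalent and every pair of ligands is adjacent — there is no cis/trans distinction.
Only one geometric arrangement is possible.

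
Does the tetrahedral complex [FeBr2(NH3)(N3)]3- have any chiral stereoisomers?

no

Only one geometric arrangement is possible.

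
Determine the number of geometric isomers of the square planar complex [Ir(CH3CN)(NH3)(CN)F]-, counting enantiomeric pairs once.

3

A square has two trans pairs of vertices; adjacent vertices are cis.
Systematic placement gives 3 geometric isomers: (CH3CN/F trans, CN/NH3 trans); (CH3CN/NH3 trans, CN/F trans); (CH3CN/CN trans, F/NH3 trans).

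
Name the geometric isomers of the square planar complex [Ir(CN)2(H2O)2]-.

cis and trans

A square has two trans pairs of vertices; adjacent vertices are cis.
Working through the distinct placements yields 2 geometric isomers: CN cis; CN trans.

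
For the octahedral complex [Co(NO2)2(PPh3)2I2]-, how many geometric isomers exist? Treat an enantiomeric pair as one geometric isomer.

5

An octahedron has six vertices in three trans pairs; every non-trans pair is cis.
There are 5 geometric isomers: NO2 trans, PPh3 trans, I trans; NO2 cis, PPh3 cis, I trans; NO2 cis, PPh3 trans, I cis; NO2 cis, PPh3 cis, I cis (chiral); NO2 trans, PPh3 cis, I cis.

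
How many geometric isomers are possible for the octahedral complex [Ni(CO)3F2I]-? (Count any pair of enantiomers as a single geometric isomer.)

An octahedron has six vertices in three trans pairs; every non-trans pair is cis.
Working through the distinct placements yields 3 geometric isomers: CO mer, F cis; CO mer, F trans; CO fac, F cis.

3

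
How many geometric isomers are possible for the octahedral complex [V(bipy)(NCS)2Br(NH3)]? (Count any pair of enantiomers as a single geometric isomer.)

In an octahedral complex each vertex has one trans partner and four cis neighbours.
Each bipy is bidentate and must span two cis positions.
The distinct arrangements are (4 in all): NCS cis (3 arrangements, 2 chiral); NCS trans.

4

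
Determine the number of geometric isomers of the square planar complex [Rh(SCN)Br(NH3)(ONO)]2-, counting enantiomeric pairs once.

In a square planar complex each vertex has one trans partner and two cis neighbours.
Working through the distinct placements yields 3 geometric isomers: (Br/ONO trans, NH3/SCN trans); (Br/SCN trans, NH3/ONO trans); (Br/NH3 trans, ONO/SCN trans).

3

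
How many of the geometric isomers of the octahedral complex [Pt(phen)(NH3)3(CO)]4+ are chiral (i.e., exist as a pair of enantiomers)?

0

An octahedron has six vertices in three trans pairs; every non-trans pair is cis.
Each phen is bidentate and must span two cis positions.
The distinct arrangements are (2 in all): NH3 fac; NH3 mer.
Each arrangement has an internal mirror plane or centre of symmetry, so none is chiral.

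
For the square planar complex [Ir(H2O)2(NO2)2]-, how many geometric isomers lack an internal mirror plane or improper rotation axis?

0

In a square planar complex each vertex has one trans partner and two cis neighbours.
Working through the distinct placements yields 2 geometric isomers: H2O cis; H2O trans.
Each arrangement has an internal mirror plane or centre of symmetry, so none is chiral.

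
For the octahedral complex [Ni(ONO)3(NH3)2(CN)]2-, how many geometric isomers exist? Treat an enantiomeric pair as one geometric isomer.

3

In an octahedral complex each vertex has one trans partner and four cis neighbours.
There are 3 geometric isomers: ONO mer, NH3 cis; ONO mer, NH3 trans; ONO fac, NH3 cis.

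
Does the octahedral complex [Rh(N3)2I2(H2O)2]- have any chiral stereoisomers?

yes

An octahedron has six vertices in three trans pairs; every non-trans pair is cis.
Working through the distinct placements yields 5 geometric isomers: N3 trans, I trans, H2O trans; N3 cis, I cis, H2O trans; N3 trans, I cis, H2O cis; N3 cis, I cis, H2O cis (chiral); N3 cis, I trans, H2O cis.
One of these lacks any improper symmetry element and so occurs as an enantiomeric pair, giving 5 + 1 = 6 stereoisomers in total.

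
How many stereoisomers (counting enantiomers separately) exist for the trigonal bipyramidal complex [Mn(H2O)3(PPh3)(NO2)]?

A trigonal bipyramid has two axial and three equatorial sites, which are chemically inequivalent.
The distinct arrangements are (4 in all): PPh3 equatorial, NO2 equatorial; PPh3 equatorial, NO2 axial; PPh3 axial, NO2 equatorial; PPh3 axial, NO2 axial.
Each arrangement has an internal mirror plane or centre of symmetry, so none is chiral.

4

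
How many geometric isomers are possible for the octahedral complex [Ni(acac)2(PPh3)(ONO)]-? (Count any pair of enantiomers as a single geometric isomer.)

2

An octahedron has six vertices in three trans pairs; every non-trans pair is cis.
Each acac is bidentate and must span two cis positions.
Systematic placement gives 2 geometric isomers: PPh3 and ONO mutually trans; PPh3 and ONO mutually cis (chiral).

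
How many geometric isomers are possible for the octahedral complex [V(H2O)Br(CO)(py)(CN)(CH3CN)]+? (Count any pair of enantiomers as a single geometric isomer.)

15

The six octahedral sites form three mutually perpendicular trans pairs.
Exhaustive case analysis gives 15 geometric isomers.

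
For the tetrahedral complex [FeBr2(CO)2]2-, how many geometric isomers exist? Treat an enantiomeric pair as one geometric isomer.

1

Only one geometric arrangement is possible.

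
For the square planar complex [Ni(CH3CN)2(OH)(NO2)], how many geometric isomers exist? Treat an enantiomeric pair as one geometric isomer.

2

In a square planar complex each vertex has one trans partner and two cis neighbours.
Systematic placement gives 2 geometric isomers: CH3CN cis; CH3CN trans.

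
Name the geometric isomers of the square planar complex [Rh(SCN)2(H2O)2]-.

cis and trans

In a square planar complex each vertex has one trans partner and two cis neighbours.
There are 2 geometric isomers: SCN cis; SCN trans.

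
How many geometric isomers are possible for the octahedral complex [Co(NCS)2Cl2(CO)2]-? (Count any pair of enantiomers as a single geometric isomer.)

An octahedron has six vertices in three trans pairs; every non-trans pair is cis.
Systematic placement gives 5 geometric isomers: NCS trans, Cl trans, CO trans; NCS cis, Cl cis, CO trans; NCS trans, Cl cis, CO cis; NCS cis, Cl cis, CO cis (chiral); NCS cis, Cl trans, CO cis.

5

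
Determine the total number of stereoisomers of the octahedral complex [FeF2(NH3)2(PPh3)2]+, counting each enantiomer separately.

6

The six octahedral sites form three mutually perpendicular trans pairs.
There are 5 geometric isomers: F trans, NH3 trans, PPh3 trans; F trans, NH3 cis, PPh3 cis; F cis, NH3 cis, PPh3 trans; F cis, NH3 cis, PPh3 cis (chiral); F cis, NH3 trans, PPh3 cis.
One of these lacks any improper symmetry element and so occurs as an enantiomeric pair, giving 5 + 1 = 6 stereoisomers in total.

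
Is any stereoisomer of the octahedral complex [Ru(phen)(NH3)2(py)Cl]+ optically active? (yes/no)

In an octahedral complex each vertex has one trans partner and four cis neighbours.
Each phen is bidentate and must span two cis positions.
Systematic placement gives 4 geometric isomers: NH3 cis (3 arrangements, 2 chiral); NH3 trans.
Of these, 2 lack any improper symmetry element and so occur as enantiomeric pairs, giving 4 + 2 = 6 stereoisomers in total.

yes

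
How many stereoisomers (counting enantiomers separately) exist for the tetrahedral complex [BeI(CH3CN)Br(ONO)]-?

In a tetrahedral complex all four positions are equivalent and every pair of ligands is adjacent — there is no cis/trans distinction.
Only one geometric arrangement is possible; it has no improper symmetry element, so it exists as a pair of enantiomers (2 stereoisomers).

2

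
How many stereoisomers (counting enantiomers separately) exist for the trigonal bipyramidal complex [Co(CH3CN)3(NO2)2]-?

In a trigonal bipyramid the two axial positions differ from the three equatorial ones.
Working through the distinct placements yields 3 geometric isomers: NO2 both equatorial; NO2 one axial, one equatorial; NO2 both axial.
Each arrangement has an internal mirror plane or centre of symmetry, so none is chiral.

3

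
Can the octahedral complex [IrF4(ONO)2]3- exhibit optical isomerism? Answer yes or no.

Systematic placement gives 2 geometric isomers: ONO trans; ONO cis.
Each arrangement has an internal mirror plane or centre of symmetry, so none is chiral.

no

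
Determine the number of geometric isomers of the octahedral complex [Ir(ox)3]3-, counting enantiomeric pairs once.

1

An octahedron has six vertices in three trans pairs; every non-trans pair is cis.
Each ox is bidentate and must span two cis positions.
Only one geometric arrangement is possible; it has no improper symmetry element, so it exists as a pair of enantiomers (2 stereoisomers).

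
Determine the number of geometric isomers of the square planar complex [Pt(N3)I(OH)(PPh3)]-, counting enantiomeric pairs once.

In a square planar complex each vertex has one trans partner and two cis neighbours.
Working through the distinct placements yields 3 geometric isomers: (I/OH trans, N3/PPh3 trans); (I/PPh3 trans, N3/OH trans); (I/N3 trans, OH/PPh3 trans).

3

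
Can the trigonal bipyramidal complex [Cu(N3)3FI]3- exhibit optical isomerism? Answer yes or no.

no

A trigonal bipyramid has two axial and three equatorial sites, which are chemically inequivalent.
There are 4 geometric isomers: F axial, I axial; F axial, I equatorial; F equatorial, I axial; F equatorial, I equatorial.
Each arrangement has an internal mirror plane or centre of symmetry, so none is chiral.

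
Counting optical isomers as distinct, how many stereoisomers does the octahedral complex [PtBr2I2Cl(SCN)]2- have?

In an octahedral complex each vertex has one trans partner and four cis neighbours.
There are 6 geometric isomers: Br trans, I cis; Br trans, I trans; Br cis, I cis (3 arrangements, 2 chiral); Br cis, I trans.
Of these, 2 lack any improper symmetry element and so occur as enantiomeric pairs, giving 6 + 2 = 8 stereoisomers in total.

8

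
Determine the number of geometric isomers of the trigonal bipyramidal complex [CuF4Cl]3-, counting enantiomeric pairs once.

2

In a trigonal bipyramid the two axial positions differ from the three equatorial ones.
The distinct arrangements are (2 in all): Cl axial; Cl equatorial.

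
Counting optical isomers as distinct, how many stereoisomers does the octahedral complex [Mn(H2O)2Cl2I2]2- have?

6

Working through the distinct placements yields 5 geometric isomers: H2O trans, Cl trans, I trans; H2O cis, Cl trans, I cis; H2O cis, Cl cis, I trans; H2O cis, Cl cis, I cis (chiral); H2O trans, Cl cis, I cis.
One of these lacks any improper symmetry element and so occurs as an enantiomeric pair, giving 5 + 1 = 6 stereoisomers in total.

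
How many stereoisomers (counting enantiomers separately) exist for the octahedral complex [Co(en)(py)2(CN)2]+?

The six octahedral sites form three mutually perpendicular trans pairs.
Each en is bidentate and must span two cis positions.
The distinct arrangements are (3 in all): py cis, CN trans; py trans, CN cis; py cis, CN cis (chiral).
One of these lacks any improper symmetry element and so occurs as an enantiomeric pair, giving 3 + 1 = 4 stereoisomers in total.

4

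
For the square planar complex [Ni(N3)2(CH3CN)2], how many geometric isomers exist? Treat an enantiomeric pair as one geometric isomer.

A square has two trans pairs of vertices; adjacent vertices are cis.
Working through the distinct placements yields 2 geometric isomers: N3 cis; N3 trans.

2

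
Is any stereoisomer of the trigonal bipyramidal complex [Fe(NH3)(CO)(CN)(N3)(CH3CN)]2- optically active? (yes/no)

A trigonal bipyramid has two axial and three equatorial sites, which are chemically inequivalent.
Placing the ligands in turn and identifying arrangements related by rotation or reflection leaves 10 distinct geometric isomers.
Of these, 10 lack any improper symmetry element and so occur as enantiomeric pairs, giving 10 + 10 = 20 stereoisomers in total.

yes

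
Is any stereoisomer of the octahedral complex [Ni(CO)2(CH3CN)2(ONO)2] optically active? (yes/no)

yes

In an octahedral complex each vertex has one trans partner and four cis neighbours.
There are 5 geometric isomers: CO trans, CH3CN trans, ONO trans; CO cis, CH3CN trans, ONO cis; CO cis, CH3CN cis, ONO trans; CO cis, CH3CN cis, ONO cis (chiral); CO trans, CH3CN cis, ONO cis.
One of these lacks any improper symmetry element and so occurs as an enantiomeric pair, giving 5 + 1 = 6 stereoisomers in total.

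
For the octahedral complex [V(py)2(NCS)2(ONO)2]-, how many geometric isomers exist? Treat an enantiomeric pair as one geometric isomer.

5

An octahedron has six vertices in three trans pairs; every non-trans pair is cis.
Working through the distinct placements yields 5 geometric isomers: py trans, NCS trans, ONO trans; py cis, NCS trans, ONO cis; py trans, NCS cis, ONO cis; py cis, NCS cis, ONO cis (chiral); py cis, NCS cis, ONO trans.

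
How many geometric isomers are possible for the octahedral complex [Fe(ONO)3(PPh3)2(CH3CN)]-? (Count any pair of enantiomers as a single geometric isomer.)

3

The six octahedral sites form three mutually perpendicular trans pairs.
There are 3 geometric isomers: ONO mer, PPh3 trans; ONO fac, PPh3 cis; ONO mer, PPh3 cis.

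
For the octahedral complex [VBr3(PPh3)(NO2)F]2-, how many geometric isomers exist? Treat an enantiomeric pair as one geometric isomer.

In an octahedral complex each vertex has one trans partner and four cis neighbours.
Systematic placement gives 4 geometric isomers: Br mer (3 arrangements); Br fac (chiral).

4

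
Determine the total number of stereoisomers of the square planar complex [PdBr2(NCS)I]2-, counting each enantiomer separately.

In a square planar complex each vertex has one trans partner and two cis neighbours.
There are 2 geometric isomers: Br cis; Br trans.
Each arrangement has an internal mirror plane or centre of symmetry, so none is chiral.

2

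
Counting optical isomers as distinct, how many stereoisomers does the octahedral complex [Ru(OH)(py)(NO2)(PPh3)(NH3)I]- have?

30

The six octahedral sites form three mutually perpendicular trans pairs.
Exhaustive case analysis gives 15 geometric isomers.
Of these, 15 lack any improper symmetry element and so occur as enantiomeric pairs, giving 15 + 15 = 30 stereoisomers in total.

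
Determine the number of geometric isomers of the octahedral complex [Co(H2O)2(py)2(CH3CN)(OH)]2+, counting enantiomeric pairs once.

The six octahedral sites form three mutually perpendicular trans pairs.
Systematic placement gives 6 geometric isomers: H2O cis, py trans; H2O cis, py cis (3 arrangements, 2 chiral); H2O trans, py trans; H2O trans, py cis.

6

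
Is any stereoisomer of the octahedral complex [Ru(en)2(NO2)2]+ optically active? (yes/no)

yes

Each en is bidentate and must span two cis positions.
There are 2 geometric isomers: NO2 trans; NO2 cis (chiral).
One of these lacks any improper symmetry element and so occurs as an enantiomeric pair, giving 2 + 1 = 3 stereoisomers in total.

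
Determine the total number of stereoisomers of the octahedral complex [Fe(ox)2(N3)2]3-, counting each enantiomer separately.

An octahedron has six vertices in three trans pairs; every non-trans pair is cis.
Each ox is bidentate and must span two cis positions.
Systematic placement gives 2 geometric isomers: N3 trans; N3 cis (chiral).
One of these lacks any improper symmetry element and so occurs as an enantiomeric pair, giving 2 + 1 = 3 stereoisomers in total.

3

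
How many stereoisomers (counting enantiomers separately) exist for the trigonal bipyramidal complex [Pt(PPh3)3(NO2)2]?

A trigonal bipyramid has two axial and three equatorial sites, which are chemically inequivalent.
The distinct arrangements are (3 in all): NO2 both axial; NO2 one axial, one equatorial; NO2 both equatorial.
Each arrangement has an internal mirror plane or centre of symmetry, so none is chiral.

3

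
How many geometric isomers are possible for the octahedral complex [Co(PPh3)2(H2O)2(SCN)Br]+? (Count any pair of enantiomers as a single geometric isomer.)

In an octahedral complex each vertex has one trans partner and four cis neighbours.
Systematic placement gives 6 geometric isomers: PPh3 cis, H2O cis (3 arrangements, 2 chiral); PPh3 trans, H2O cis; PPh3 cis, H2O trans; PPh3 trans, H2O trans.

6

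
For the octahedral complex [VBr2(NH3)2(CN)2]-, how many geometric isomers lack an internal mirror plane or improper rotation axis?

In an octahedral complex each vertex has one trans partner and four cis neighbours.
Systematic placement gives 5 geometric isomers: Br trans, NH3 trans, CN trans; Br trans, NH3 cis, CN cis; Br cis, NH3 trans, CN cis; Br cis, NH3 cis, CN cis (chiral); Br cis, NH3 cis, CN trans.
One of these lacks any improper symmetry element and so occurs as an enantiomeric pair, giving 5 + 1 = 6 stereoisomers in total.

1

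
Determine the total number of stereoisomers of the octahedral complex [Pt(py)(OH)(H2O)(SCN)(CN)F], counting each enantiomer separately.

In an octahedral complex each vertex has one trans partner and four cis neighbours.
Systematic enumeration (placing each ligand type in turn and discarding arrangements equivalent by rotation or reflection) gives 15 geometric isomers.
Of these, 15 lack any improper symmetry element and so occur as enantiomeric pairs, giving 15 + 15 = 30 stereoisomers in total.

30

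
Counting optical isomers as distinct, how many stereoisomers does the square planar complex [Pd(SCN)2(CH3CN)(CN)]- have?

2

In a square planar complex each vertex has one trans partner and two cis neighbours.
There are 2 geometric isomers: SCN cis; SCN trans.
Each arrangement has an internal mirror plane or centre of symmetry, so none is chiral.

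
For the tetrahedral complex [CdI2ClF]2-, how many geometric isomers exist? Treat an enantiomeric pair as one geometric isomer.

1

All four vertices of a tetrahedron are equivalent and mutually adjacent, so cis/trans isomerism cannot arise.
Only one geometric arrangement is possible.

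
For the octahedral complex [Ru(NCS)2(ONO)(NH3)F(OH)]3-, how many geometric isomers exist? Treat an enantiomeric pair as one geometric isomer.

The six octahedral sites form three mutually perpendicular trans pairs.
Exhaustive case analysis gives 9 geometric isomers.

9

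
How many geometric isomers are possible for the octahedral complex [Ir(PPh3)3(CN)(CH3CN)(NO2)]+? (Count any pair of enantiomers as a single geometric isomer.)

4

There are 4 geometric isomers: PPh3 mer (3 arrangements); PPh3 fac (chiral).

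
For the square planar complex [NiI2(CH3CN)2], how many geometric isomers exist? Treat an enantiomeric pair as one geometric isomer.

2

There are 2 geometric isomers: I cis; I trans.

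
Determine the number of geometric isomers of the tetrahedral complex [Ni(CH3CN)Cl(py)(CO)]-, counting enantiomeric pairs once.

Only one geometric arrangement is possible; it has no improper symmetry element, so it exists as a pair of enantiomers (2 stereoisomers).

1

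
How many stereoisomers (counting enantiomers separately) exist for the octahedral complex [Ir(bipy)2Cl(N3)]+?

3

The six octahedral sites form three mutually perpendicular trans pairs.
Each bipy is bidentate and must span two cis positions.
Working through the distinct placements yields 2 geometric isomers: Cl and N3 mutually trans; Cl and N3 mutually cis (chiral).
One of these lacks any improper symmetry element and so occurs as an enantiomeric pair, giving 2 + 1 = 3 stereoisomers in total.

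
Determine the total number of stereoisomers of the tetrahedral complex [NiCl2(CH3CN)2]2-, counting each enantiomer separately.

Only one geometric arrangement is possible.

1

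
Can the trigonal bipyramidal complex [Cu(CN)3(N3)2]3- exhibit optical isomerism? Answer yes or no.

no

In a trigonal bipyramid the two axial positions differ from the three equatorial ones.
There are 3 geometric isomers: N3 both equatorial; N3 one axial, one equatorial; N3 both axial.
Each arrangement has an internal mirror plane or centre of symmetry, so none is chiral.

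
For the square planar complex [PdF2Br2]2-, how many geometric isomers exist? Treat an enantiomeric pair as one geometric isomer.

Working through the distinct placements yields 2 geometric isomers: F cis; F trans.

2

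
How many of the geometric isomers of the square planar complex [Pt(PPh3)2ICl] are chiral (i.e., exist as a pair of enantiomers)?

0

A square has two trans pairs of vertices; adjacent vertices are cis.
Working through the distinct placements yields 2 geometric isomers: PPh3 cis; PPh3 trans.
Each arrangement has an internal mirror plane or centre of symmetry, so none is chiral.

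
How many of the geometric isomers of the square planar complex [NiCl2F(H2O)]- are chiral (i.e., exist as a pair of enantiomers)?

A square has two trans pairs of vertices; adjacent vertices are cis.
There are 2 geometric isomers: Cl cis; Cl trans.
Each arrangement has an internal mirror plane or centre of symmetry, so none is chiral.

0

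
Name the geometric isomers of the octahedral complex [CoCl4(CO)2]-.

The six octahedral sites form three mutually perpendicular trans pairs.
Working through the distinct placements yields 2 geometric isomers: CO trans; CO cis.

cis and trans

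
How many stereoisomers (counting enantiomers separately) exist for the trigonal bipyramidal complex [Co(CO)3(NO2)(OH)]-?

In a trigonal bipyramid the two axial positions differ from the three equatorial ones.
Systematic placement gives 4 geometric isomers: NO2 equatorial, OH equatorial; NO2 axial, OH equatorial; NO2 equatorial, OH axial; NO2 axial, OH axial.
Each arrangement has an internal mirror plane or centre of symmetry, so none is chiral.

4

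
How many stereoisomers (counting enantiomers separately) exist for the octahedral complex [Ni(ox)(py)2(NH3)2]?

In an octahedral complex each vertex has one trans partner and four cis neighbours.
Each ox is bidentate and must span two cis positions.
Systematic placement gives 3 geometric isomers: py cis, NH3 trans; py trans, NH3 cis; py cis, NH3 cis (chiral).
One of these lacks any improper symmetry element and so occurs as an enantiomeric pair, giving 3 + 1 = 4 stereoisomers in total.

4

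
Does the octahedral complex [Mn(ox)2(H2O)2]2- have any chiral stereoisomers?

Each ox is bidentate and must span two cis positions.
Systematic placement gives 2 geometric isomers: H2O trans; H2O cis (chiral).
One of these lacks any improper symmetry element and so occurs as an enantiomeric pair, giving 2 + 1 = 3 stereoisomers in total.

yes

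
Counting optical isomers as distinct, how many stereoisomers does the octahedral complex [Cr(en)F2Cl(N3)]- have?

In an octahedral complex each vertex has one trans partner and four cis neighbours.
Each en is bidentate and must span two cis positions.
The distinct arrangements are (4 in all): F cis (3 arrangements, 2 chiral); F trans.
Of these, 2 lack any improper symmetry element and so occur as enantiomeric pairs, giving 4 + 2 = 6 stereoisomers in total.

6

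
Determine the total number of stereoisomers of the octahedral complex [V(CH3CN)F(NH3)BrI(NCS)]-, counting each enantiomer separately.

30

In an octahedral complex each vertex has one trans partner and four cis neighbours.
Placing the ligands in turn and identifying arrangements related by rotation or reflection leaves 15 distinct geometric isomers.
Of these, 15 lack any improper symmetry element and so occur as enantiomeric pairs, giving 15 + 15 = 30 stereoisomers in total.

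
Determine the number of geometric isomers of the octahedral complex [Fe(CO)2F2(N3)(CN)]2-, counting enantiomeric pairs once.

6

An octahedron has six vertices in three trans pairs; every non-trans pair is cis.
There are 6 geometric isomers: CO cis, F cis (3 arrangements, 2 chiral); CO cis, F trans; CO trans, F cis; CO trans, F trans.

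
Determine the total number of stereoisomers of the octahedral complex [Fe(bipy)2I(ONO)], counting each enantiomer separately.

3

In an octahedral complex each vertex has one trans partner and four cis neighbours.
Each bipy is bidentate and must span two cis positions.
There are 2 geometric isomers: I and ONO mutually trans; I and ONO mutually cis (chiral).
One of these lacks any improper symmetry element and so occurs as an enantiomeric pair, giving 2 + 1 = 3 stereoisomers in total.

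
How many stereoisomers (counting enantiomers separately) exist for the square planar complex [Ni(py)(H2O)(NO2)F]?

3

Systematic placement gives 3 geometric isomers: (F/NO2 trans, H2O/py trans); (F/py trans, H2O/NO2 trans); (F/H2O trans, NO2/py trans).
Each arrangement has an internal mirror plane or centre of symmetry, so none is chiral.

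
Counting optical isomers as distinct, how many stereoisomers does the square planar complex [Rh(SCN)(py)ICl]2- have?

3

In a square planar complex each vertex has one trans partner and two cis neighbours.
Systematic placement gives 3 geometric isomers: (Cl/SCN trans, I/py trans); (Cl/py trans, I/SCN trans); (Cl/I trans, SCN/py trans).
Each arrangement has an internal mirror plane or centre of symmetry, so none is chiral.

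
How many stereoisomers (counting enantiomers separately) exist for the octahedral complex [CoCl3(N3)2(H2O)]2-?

3

An octahedron has six vertices in three trans pairs; every non-trans pair is cis.
Systematic placement gives 3 geometric isomers: Cl mer, N3 trans; Cl mer, N3 cis; Cl fac, N3 cis.
Each arrangement has an internal mirror plane or centre of symmetry, so none is chiral.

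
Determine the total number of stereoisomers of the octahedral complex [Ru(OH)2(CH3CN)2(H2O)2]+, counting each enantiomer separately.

An octahedron has six vertices in three trans pairs; every non-trans pair is cis.
The distinct arrangements are (5 in all): OH trans, CH3CN trans, H2O trans; OH cis, CH3CN trans, H2O cis; OH trans, CH3CN cis, H2O cis; OH cis, CH3CN cis, H2O cis (chiral); OH cis, CH3CN cis, H2O trans.
One of these lacks any improper symmetry element and so occurs as an enantiomeric pair, giving 5 + 1 = 6 stereoisomers in total.

6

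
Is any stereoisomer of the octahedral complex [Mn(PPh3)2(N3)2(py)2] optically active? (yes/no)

There are 5 geometric isomers: PPh3 trans, N3 trans, py trans; PPh3 cis, N3 trans, py cis; PPh3 cis, N3 cis, py trans; PPh3 cis, N3 cis, py cis (chiral); PPh3 trans, N3 cis, py cis.
One of these lacks any improper symmetry element and so occurs as an enantiomeric pair, giving 5 + 1 = 6 stereoisomers in total.

yes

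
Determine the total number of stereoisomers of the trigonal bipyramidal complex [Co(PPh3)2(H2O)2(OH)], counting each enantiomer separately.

6

Exhaustive case analysis gives 5 geometric isomers.
One of these lacks any improper symmetry element and so occurs as an enantiomeric pair, giving 5 + 1 = 6 stereoisomers in total.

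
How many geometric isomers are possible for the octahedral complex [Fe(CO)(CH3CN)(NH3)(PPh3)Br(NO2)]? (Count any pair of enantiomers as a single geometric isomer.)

15

Exhaustive case analysis gives 15 geometric isomers.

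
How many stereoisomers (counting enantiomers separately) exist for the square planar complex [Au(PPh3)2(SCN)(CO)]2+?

2

In a square planar complex each vertex has one trans partner and two cis neighbours.
Systematic placement gives 2 geometric isomers: PPh3 cis; PPh3 trans.
Each arrangement has an internal mirror plane or centre of symmetry, so none is chiral.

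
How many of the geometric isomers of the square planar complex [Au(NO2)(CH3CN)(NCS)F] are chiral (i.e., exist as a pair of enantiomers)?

Systematic placement gives 3 geometric isomers: (CH3CN/NCS trans, F/NO2 trans); (CH3CN/NO2 trans, F/NCS trans); (CH3CN/F trans, NCS/NO2 trans).
Each arrangement has an internal mirror plane or centre of symmetry, so none is chiral.

0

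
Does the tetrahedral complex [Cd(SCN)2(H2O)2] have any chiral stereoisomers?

no

All four vertices of a tetrahedron are equivalent and mutually adjacent, so cis/trans isomerism cannot arise.
Only one geometric arrangement is possible.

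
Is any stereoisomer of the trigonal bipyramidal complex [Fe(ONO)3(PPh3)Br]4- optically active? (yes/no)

A trigonal bipyramid has two axial and three equatorial sites, which are chemically inequivalent.
There are 4 geometric isomers: PPh3 equatorial, Br axial; PPh3 axial, Br axial; PPh3 equatorial, Br equatorial; PPh3 axial, Br equatorial.
Each arrangement has an internal mirror plane or centre of symmetry, so none is chiral.

no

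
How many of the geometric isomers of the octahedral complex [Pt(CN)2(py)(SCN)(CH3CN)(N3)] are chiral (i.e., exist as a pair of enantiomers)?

An octahedron has six vertices in three trans pairs; every non-trans pair is cis.
Exhaustive case analysis gives 9 geometric isomers.
Of these, 6 lack any improper symmetry element and so occur as enantiomeric pairs, giving 9 + 6 = 15 stereoisomers in total.

6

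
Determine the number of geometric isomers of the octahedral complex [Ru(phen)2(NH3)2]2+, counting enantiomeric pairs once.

2

An octahedron has six vertices in three trans pairs; every non-trans pair is cis.
Each phen is bidentate and must span two cis positions.
Working through the distinct placements yields 2 geometric isomers: NH3 trans; NH3 cis (chiral).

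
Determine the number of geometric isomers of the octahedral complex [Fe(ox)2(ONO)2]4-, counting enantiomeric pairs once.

2

Each ox is bidentate and must span two cis positions.
Working through the distinct placements yields 2 geometric isomers: ONO trans; ONO cis (chiral).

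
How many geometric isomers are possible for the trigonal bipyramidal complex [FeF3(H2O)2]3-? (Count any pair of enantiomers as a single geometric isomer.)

3

In a trigonal bipyramid the two axial positions differ from the three equatorial ones.
Systematic placement gives 3 geometric isomers: H2O both equatorial; H2O one axial, one equatorial; H2O both axial.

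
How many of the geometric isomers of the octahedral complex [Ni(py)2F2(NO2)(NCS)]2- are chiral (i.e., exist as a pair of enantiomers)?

2

There are 6 geometric isomers: py trans, F trans; py cis, F trans; py trans, F cis; py cis, F cis (3 arrangements, 2 chiral).
Of these, 2 lack any improper symmetry element and so occur as enantiomeric pairs, giving 6 + 2 = 8 stereoisomers in total.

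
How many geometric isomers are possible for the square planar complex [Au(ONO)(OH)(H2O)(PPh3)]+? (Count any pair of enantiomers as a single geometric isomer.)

Systematic placement gives 3 geometric isomers: (H2O/ONO trans, OH/PPh3 trans); (H2O/PPh3 trans, OH/ONO trans); (H2O/OH trans, ONO/PPh3 trans).

3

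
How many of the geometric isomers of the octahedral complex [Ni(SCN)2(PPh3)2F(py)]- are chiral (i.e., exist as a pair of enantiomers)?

2

An octahedron has six vertices in three trans pairs; every non-trans pair is cis.
Working through the distinct placements yields 6 geometric isomers: SCN cis, PPh3 cis (3 arrangements, 2 chiral); SCN trans, PPh3 cis; SCN cis, PPh3 trans; SCN trans, PPh3 trans.
Of these, 2 lack any improper symmetry element and so occur as enantiomeric pairs, giving 6 + 2 = 8 stereoisomers in total.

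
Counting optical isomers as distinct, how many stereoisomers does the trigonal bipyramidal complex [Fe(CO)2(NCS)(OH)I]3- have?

10

A trigonal bipyramid has two axial and three equatorial sites, which are chemically inequivalent.
Systematic enumeration (placing each ligand type in turn and discarding arrangements equivalent by rotation or reflection) gives 7 geometric isomers.
Of these, 3 lack any improper symmetry element and so occur as enantiomeric pairs, giving 7 + 3 = 10 stereoisomers in total.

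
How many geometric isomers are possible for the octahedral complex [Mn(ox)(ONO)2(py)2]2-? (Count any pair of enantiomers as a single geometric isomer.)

3

In an octahedral complex each vertex has one trans partner and four cis neighbours.
Each ox is bidentate and must span two cis positions.
Systematic placement gives 3 geometric isomers: ONO trans, py cis; ONO cis, py trans; ONO cis, py cis (chiral).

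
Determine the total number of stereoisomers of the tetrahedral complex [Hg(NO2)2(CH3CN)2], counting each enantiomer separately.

All four vertices of a tetrahedron are equivalent and mutually adjacent, so cis/trans isomerism cannot arise.
Only one geometric arrangement is possible.

1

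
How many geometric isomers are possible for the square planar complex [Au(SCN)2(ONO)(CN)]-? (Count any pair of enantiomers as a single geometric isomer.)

A square has two trans pairs of vertices; adjacent vertices are cis.
There are 2 geometric isomers: SCN cis; SCN trans.

2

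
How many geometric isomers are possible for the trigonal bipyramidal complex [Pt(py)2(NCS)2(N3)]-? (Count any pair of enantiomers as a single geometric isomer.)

In a trigonal bipyramid the two axial positions differ from the three equatorial ones.
Exhaustive case analysis gives 5 geometric isomers.

5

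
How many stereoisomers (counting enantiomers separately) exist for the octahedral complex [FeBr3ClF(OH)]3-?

An octahedron has six vertices in three trans pairs; every non-trans pair is cis.
Working through the distinct placements yields 4 geometric isomers: Br mer (3 arrangements); Br fac (chiral).
One of these lacks any improper symmetry element and so occurs as an enantiomeric pair, giving 4 + 1 = 5 stereoisomers in total.

5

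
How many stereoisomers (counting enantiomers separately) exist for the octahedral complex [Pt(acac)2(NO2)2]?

3

An octahedron has six vertices in three trans pairs; every non-trans pair is cis.
Each acac is bidentate and must span two cis positions.
The distinct arrangements are (2 in all): NO2 trans; NO2 cis (chiral).
One of these lacks any improper symmetry element and so occurs as an enantiomeric pair, giving 2 + 1 = 3 stereoisomers in total.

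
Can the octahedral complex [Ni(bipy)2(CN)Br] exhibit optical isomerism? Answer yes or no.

In an octahedral complex each vertex has one trans partner and four cis neighbours.
Each bipy is bidentate and must span two cis positions.
Working through the distinct placements yields 2 geometric isomers: CN and Br mutually trans; CN and Br mutually cis (chiral).
One of these lacks any improper symmetry element and so occurs as an enantiomeric pair, giving 2 + 1 = 3 stereoisomers in total.

yes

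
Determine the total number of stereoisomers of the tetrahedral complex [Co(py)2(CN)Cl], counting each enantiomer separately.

In a tetrahedral complex all four positions are equivalent and every pair of ligands is adjacent — there is no cis/trans distinction.
Only one geometric arrangement is possible.

1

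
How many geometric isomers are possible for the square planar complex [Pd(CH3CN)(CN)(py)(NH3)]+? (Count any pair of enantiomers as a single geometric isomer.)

A square has two trans pairs of vertices; adjacent vertices are cis.
Working through the distinct placements yields 3 geometric isomers: (CH3CN/NH3 trans, CN/py trans); (CH3CN/py trans, CN/NH3 trans); (CH3CN/CN trans, NH3/py trans).

3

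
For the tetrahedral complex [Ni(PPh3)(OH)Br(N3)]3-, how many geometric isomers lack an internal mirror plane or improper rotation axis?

1

In a tetrahedral complex all four positions are equivalent and every pair of ligands is adjacent — there is no cis/trans distinction.
Only one geometric arrangement is possible; it has no improper symmetry element, so it exists as a pair of enantiomers (2 stereoisomers).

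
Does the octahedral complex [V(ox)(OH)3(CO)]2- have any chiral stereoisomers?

no

In an octahedral complex each vertex has one trans partner and four cis neighbours.
Each ox is bidentate and must span two cis positions.
There are 2 geometric isomers: OH fac; OH mer.
Each arrangement has an internal mirror plane or centre of symmetry, so none is chiral.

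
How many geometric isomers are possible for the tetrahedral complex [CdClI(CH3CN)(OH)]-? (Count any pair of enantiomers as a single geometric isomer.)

1

In a tetrahedral complex all four positions are equivalent and every pair of ligands is adjacent — there is no cis/trans distinction.
Only one geometric arrangement is possible; it has no improper symmetry element, so it exists as a pair of enantiomers (2 stereoisomers).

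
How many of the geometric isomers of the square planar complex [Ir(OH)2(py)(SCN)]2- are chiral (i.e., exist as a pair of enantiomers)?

In a square planar complex each vertex has one trans partner and two cis neighbours.
Working through the distinct placements yields 2 geometric isomers: OH cis; OH trans.
Each arrangement has an internal mirror plane or centre of symmetry, so none is chiral.

0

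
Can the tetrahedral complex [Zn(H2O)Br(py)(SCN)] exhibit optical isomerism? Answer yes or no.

yes

Only one geometric arrangement is possible; it has no improper symmetry element, so it exists as a pair of enantiomers (2 stereoisomers).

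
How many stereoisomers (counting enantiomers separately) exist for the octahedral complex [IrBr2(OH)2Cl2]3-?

6

Systematic placement gives 5 geometric isomers: Br trans, OH trans, Cl trans; Br trans, OH cis, Cl cis; Br cis, OH trans, Cl cis; Br cis, OH cis, Cl cis (chiral); Br cis, OH cis, Cl trans.
One of these lacks any improper symmetry element and so occurs as an enantiomeric pair, giving 5 + 1 = 6 stereoisomers in total.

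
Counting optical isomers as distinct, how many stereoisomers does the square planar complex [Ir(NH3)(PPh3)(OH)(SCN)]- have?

3

Working through the distinct placements yields 3 geometric isomers: (NH3/PPh3 trans, OH/SCN trans); (NH3/SCN trans, OH/PPh3 trans); (NH3/OH trans, PPh3/SCN trans).
Each arrangement has an internal mirror plane or centre of symmetry, so none is chiral.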